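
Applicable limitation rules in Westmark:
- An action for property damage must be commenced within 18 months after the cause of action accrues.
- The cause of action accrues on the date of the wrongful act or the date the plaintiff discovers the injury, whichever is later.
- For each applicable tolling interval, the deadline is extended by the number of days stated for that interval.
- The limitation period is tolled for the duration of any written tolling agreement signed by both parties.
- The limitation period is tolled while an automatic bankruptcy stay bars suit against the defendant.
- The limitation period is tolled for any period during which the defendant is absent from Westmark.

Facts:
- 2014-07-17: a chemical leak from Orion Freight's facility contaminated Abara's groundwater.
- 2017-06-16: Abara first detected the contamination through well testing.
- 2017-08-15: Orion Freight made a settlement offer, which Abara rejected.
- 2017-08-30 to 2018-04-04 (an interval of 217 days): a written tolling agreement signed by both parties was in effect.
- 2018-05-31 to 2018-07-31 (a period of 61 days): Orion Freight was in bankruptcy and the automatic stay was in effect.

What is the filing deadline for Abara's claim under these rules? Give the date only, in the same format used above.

The claim accrued on 2017-06-16 — the later of the 2014-07-17 act and the 2017-06-16 discovery.
18 months from 2017-06-16 is 2018-12-16.
The period was tolled for 217 days by the written tolling agreement (2017-08-30 to 2018-04-04), pushing the deadline to 2019-07-21.
The automatic bankruptcy stay from 2018-05-31 to 2018-07-31 tolled the period for 61 days, extending the deadline to 2019-09-20.
None of the other events listed affects the running of the period under the stated rules.

2019-09-20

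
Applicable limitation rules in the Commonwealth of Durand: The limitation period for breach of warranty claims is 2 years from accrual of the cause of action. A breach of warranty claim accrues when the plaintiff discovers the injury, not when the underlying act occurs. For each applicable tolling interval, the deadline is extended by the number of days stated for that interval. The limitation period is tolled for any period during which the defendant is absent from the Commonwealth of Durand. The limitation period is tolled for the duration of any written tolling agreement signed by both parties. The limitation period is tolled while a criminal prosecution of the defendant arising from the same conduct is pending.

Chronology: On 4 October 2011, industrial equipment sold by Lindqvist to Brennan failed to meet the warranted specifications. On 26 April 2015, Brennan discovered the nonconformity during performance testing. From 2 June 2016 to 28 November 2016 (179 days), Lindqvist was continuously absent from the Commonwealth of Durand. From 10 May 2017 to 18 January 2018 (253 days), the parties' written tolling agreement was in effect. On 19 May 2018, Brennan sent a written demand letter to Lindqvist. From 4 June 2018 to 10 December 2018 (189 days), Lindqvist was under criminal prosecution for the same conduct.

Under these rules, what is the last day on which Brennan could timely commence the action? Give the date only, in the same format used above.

The claim did not accrue until Brennan discovered the injury on 26 April 2015; the 4 October 2011 act date does not start the clock under the stated rule.
Adding the 2 years base period to 26 April 2015 gives a deadline of 26 April 2017, before any tolling.
Because the defendant's absence from the jurisdiction ran from 2 June 2016 to 28 November 2016, the deadline is extended by 179 days to 22 October 2017.
The written tolling agreement from 10 May 2017 to 18 January 2018 tolled the period for 253 days, extending the deadline to 2 July 2018.
The period was tolled for 189 days by the pending criminal prosecution (4 June 2018 to 10 December 2018), pushing the deadline to 7 January 2019.
Nothing else in the chronology tolls or restarts the period.

7 January 2019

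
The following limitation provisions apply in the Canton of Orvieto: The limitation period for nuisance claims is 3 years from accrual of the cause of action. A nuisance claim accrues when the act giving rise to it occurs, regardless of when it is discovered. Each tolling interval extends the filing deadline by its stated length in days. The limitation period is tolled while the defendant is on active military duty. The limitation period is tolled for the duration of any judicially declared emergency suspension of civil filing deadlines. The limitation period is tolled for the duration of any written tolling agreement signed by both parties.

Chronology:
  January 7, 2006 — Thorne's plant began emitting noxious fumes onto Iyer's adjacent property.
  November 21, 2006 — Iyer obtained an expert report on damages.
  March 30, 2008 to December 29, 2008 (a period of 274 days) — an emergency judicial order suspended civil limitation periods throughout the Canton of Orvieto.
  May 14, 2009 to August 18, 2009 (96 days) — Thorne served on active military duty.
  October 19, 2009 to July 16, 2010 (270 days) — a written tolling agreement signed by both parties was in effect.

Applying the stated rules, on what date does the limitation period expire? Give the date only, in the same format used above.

October 9, 2010

The claim accrued on January 7, 2006, when the wrongful act occurred.
3 years from January 7, 2006 is January 7, 2009.
The period was tolled for 274 days by the emergency suspension of filing deadlines (March 30, 2008 to December 29, 2008), pushing the deadline to October 8, 2009.
The period was tolled for 96 days by the defendant's active military service (May 14, 2009 to August 18, 2009), pushing the deadline to January 12, 2010.
Because the written tolling agreement ran from October 19, 2009 to July 16, 2010, the deadline is extended by 270 days to October 9, 2010.
Nothing else in the chronology tolls or restarts the period.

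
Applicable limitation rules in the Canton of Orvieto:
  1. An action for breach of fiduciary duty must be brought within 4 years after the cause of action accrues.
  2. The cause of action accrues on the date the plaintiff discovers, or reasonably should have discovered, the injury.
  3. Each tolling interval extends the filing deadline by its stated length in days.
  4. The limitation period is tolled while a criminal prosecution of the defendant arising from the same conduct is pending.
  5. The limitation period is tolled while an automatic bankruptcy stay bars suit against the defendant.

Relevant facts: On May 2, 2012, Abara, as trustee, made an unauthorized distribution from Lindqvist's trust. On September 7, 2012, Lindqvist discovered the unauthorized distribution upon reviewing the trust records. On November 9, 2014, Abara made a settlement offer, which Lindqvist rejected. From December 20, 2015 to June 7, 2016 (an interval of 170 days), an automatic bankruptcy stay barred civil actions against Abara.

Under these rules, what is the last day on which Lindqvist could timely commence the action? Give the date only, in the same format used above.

February 24, 2017

Accrual is tied to discovery, so the period began on September 7, 2012 rather than on May 2, 2012 when the act occurred.
4 years from September 7, 2012 is September 7, 2016.
Because the automatic bankruptcy stay ran from December 20, 2015 to June 7, 2016, the deadline is extended by 170 days to February 24, 2017.
The other events in the timeline have no effect on the limitation period under the stated rules.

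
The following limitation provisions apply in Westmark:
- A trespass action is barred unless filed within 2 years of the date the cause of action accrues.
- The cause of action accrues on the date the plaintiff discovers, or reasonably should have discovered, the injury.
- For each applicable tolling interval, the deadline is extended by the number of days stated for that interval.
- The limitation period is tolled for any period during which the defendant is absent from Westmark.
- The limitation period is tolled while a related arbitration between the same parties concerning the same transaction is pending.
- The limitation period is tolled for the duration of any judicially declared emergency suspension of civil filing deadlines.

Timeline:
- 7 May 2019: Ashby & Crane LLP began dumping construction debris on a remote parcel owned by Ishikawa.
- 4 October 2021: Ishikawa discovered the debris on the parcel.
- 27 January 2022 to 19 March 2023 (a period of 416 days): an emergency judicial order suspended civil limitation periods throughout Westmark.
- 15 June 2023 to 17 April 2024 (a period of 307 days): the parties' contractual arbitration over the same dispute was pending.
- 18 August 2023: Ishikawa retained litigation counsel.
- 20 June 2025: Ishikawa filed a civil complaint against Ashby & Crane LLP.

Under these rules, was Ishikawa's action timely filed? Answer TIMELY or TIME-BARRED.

Accrual is tied to discovery, so the period began on 4 October 2021 rather than on 7 May 2019 when the act occurred.
The untolled deadline — 2 years after 4 October 2021 — is 4 October 2023.
The emergency suspension of filing deadlines from 27 January 2022 to 19 March 2023 tolled the period for 416 days, extending the deadline to 23 November 2024.
The period was tolled for 307 days by the pending related arbitration (15 June 2023 to 17 April 2024), pushing the deadline to 26 September 2025.
None of the other events listed affects the running of the period under the stated rules.
Ishikawa filed on 20 June 2025, before the 26 September 2025 deadline, so the action is timely.

TIMELY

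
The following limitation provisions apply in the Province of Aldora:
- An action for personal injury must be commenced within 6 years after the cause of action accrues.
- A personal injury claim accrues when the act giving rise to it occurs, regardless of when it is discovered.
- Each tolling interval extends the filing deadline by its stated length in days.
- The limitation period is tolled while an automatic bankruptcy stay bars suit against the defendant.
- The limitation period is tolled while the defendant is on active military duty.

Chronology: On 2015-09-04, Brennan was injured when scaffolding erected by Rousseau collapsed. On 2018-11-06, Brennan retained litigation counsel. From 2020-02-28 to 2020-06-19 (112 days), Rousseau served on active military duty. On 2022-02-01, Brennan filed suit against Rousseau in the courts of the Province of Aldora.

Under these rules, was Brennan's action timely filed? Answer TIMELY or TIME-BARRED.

The limitation period began to run on 2015-09-04.
6 years from 2015-09-04 is 2021-09-04.
Because the defendant's active military service ran from 2020-02-28 to 2020-06-19, the deadline is extended by 112 days to 2021-12-25.
None of the other events listed affects the running of the period under the stated rules.
The 2022-02-01 filing falls after the 2021-12-25 deadline; the claim is time-barred.

TIME-BARRED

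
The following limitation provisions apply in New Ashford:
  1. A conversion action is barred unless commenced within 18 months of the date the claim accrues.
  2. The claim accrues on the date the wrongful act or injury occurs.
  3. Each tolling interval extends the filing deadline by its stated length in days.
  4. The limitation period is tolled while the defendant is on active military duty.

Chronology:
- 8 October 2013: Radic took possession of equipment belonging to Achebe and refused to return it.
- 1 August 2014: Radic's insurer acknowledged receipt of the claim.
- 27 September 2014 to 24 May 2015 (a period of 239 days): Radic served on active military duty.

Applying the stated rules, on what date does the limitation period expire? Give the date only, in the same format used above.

3 December 2015

The claim accrued on 8 October 2013, when the wrongful act occurred.
18 months from 8 October 2013 is 8 April 2015.
Because the defendant's active military service ran from 27 September 2014 to 24 May 2015, the deadline is extended by 239 days to 3 December 2015.
Nothing else in the chronology tolls or restarts the period.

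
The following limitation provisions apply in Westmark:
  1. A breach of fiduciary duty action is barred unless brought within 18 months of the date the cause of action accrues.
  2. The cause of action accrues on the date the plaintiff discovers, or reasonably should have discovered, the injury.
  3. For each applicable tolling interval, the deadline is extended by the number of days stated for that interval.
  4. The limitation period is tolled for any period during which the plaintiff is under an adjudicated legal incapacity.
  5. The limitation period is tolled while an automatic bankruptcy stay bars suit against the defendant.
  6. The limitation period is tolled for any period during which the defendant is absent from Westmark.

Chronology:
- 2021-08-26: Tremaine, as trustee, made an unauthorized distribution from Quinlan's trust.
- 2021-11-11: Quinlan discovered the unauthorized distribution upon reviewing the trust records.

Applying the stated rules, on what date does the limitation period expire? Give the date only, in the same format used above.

Under the discovery rule, the claim accrued on 2021-11-11, when Quinlan discovered the injury — not on the 2021-08-26 date of the underlying act.
18 months from 2021-11-11 is 2023-05-11.

2023-05-11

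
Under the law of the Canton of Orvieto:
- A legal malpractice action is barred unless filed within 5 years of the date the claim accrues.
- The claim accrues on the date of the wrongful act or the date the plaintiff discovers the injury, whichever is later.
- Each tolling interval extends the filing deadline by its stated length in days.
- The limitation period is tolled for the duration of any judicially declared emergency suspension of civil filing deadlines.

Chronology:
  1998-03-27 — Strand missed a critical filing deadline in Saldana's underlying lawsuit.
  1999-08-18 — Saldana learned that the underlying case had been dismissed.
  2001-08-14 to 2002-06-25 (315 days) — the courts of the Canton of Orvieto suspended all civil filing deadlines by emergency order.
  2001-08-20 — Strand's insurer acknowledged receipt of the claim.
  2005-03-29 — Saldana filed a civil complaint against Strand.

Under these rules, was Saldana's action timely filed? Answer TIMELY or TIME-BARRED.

Taking the later of the act (1998-03-27) and discovery (1999-08-18), the claim accrued on 1999-08-18.
Adding the 5 years base period to 1999-08-18 gives a deadline of 2004-08-18, before any tolling.
The period was tolled for 315 days by the emergency suspension of filing deadlines (2001-08-14 to 2002-06-25), pushing the deadline to 2005-06-29.
Nothing else in the chronology tolls or restarts the period.
Saldana filed on 2005-03-29, before the 2005-06-29 deadline, so the action is timely.

TIMELY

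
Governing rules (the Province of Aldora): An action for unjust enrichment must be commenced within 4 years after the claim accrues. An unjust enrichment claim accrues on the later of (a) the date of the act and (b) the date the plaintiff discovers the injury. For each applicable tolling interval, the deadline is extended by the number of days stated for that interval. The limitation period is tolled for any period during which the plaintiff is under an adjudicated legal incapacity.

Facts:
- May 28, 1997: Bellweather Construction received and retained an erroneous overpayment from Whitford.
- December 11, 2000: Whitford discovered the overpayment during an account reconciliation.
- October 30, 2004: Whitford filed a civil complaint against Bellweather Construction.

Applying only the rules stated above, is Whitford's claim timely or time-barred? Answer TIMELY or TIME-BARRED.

TIMELY

The claim accrued on December 11, 2000 — the later of the May 28, 1997 act and the December 11, 2000 discovery.
4 years from December 11, 2000 is December 11, 2004.
Whitford filed on October 30, 2004, before the December 11, 2004 deadline, so the action is timely.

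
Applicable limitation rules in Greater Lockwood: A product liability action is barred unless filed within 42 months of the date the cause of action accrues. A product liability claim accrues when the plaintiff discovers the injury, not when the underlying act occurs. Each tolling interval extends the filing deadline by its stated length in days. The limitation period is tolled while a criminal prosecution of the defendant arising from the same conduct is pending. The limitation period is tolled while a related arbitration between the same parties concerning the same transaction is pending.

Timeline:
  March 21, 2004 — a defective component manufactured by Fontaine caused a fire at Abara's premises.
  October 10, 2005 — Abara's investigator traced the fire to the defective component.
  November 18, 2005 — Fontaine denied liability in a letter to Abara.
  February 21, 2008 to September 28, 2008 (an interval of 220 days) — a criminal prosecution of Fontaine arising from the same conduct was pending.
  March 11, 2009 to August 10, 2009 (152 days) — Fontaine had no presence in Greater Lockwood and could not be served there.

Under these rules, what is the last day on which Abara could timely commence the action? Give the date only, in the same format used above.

Accrual is tied to discovery, so the period began on October 10, 2005 rather than on March 21, 2004 when the act occurred.
The untolled deadline — 42 months after October 10, 2005 — is April 10, 2009.
The pending criminal prosecution from February 21, 2008 to September 28, 2008 tolled the period for 220 days, extending the deadline to November 16, 2009.
No stated provision tolls the period for the defendant's absence, so the interval from March 11, 2009 to August 10, 2009 has no effect on the deadline.
None of the other events listed affects the running of the period under the stated rules.

November 16, 2009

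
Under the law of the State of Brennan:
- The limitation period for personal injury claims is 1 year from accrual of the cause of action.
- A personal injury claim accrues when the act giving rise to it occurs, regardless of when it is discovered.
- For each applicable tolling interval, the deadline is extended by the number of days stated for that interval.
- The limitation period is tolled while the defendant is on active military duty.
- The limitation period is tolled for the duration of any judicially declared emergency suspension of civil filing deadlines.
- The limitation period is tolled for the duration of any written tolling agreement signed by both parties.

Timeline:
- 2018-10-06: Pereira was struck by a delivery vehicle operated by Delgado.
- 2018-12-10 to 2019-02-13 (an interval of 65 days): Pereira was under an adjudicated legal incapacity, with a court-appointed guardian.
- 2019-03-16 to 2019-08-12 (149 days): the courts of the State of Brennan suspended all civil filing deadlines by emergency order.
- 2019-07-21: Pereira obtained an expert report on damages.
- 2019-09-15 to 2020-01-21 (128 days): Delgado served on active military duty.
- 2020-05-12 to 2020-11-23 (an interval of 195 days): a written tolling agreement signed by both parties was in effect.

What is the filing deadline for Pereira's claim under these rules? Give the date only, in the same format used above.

2021-01-20

The cause of action accrued on 2018-10-06, the date of the act.
Adding the 1 year base period to 2018-10-06 gives a deadline of 2019-10-06, before any tolling.
The emergency suspension of filing deadlines from 2019-03-16 to 2019-08-12 tolled the period for 149 days, extending the deadline to 2020-03-03.
The period was tolled for 128 days by the defendant's active military service (2019-09-15 to 2020-01-21), pushing the deadline to 2020-07-09.
The period was tolled for 195 days by the written tolling agreement (2020-05-12 to 2020-11-23), pushing the deadline to 2021-01-20.
The plaintiff's legal incapacity from 2018-12-10 to 2019-02-13 does not toll the period, because no stated rule makes the plaintiff's incapacity a tolling event.
The other events in the timeline have no effect on the limitation period under the stated rules.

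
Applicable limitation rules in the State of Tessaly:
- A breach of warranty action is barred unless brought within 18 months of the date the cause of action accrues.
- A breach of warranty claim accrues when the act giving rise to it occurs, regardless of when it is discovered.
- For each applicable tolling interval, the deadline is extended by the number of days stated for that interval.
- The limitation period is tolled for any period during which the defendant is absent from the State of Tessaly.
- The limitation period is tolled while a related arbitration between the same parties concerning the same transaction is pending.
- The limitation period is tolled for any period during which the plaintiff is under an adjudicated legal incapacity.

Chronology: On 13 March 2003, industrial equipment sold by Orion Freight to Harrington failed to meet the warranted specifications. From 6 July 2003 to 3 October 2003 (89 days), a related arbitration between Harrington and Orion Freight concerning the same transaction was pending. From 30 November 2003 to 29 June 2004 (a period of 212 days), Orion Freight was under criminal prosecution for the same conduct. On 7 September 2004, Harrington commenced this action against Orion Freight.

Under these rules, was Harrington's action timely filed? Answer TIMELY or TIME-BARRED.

TIMELY

The cause of action accrued on 13 March 2003, the date of the act.
18 months from 13 March 2003 is 13 September 2004.
The period was tolled for 89 days by the pending related arbitration (6 July 2003 to 3 October 2003), pushing the deadline to 11 December 2004.
Although a criminal prosecution ran from 30 November 2003 to 29 June 2004, the stated rules do not make that a tolling event, so it is disregarded.
Filing on 7 September 2004 beat the 11 December 2004 deadline — the action is timely.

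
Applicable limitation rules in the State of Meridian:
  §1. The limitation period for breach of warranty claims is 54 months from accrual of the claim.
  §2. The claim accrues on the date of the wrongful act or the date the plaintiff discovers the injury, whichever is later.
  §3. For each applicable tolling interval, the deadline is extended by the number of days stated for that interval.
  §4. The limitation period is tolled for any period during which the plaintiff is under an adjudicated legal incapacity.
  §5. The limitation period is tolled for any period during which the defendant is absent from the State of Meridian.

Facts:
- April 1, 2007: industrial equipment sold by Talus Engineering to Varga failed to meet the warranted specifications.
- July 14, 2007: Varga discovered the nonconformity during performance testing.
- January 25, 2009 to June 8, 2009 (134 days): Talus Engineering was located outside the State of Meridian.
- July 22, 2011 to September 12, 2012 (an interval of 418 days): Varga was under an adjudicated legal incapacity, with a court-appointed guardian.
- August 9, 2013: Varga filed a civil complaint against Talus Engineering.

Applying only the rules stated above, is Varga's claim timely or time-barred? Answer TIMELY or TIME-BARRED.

Taking the later of the act (April 1, 2007) and discovery (July 14, 2007), the claim accrued on July 14, 2007.
54 months from July 14, 2007 is January 14, 2012.
Because the defendant's absence from the jurisdiction ran from January 25, 2009 to June 8, 2009, the deadline is extended by 134 days to May 27, 2012.
The plaintiff's legal incapacity from July 22, 2011 to September 12, 2012 tolled the period for 418 days, extending the deadline to July 19, 2013.
The August 9, 2013 filing falls after the July 19, 2013 deadline; the claim is time-barred.

TIME-BARRED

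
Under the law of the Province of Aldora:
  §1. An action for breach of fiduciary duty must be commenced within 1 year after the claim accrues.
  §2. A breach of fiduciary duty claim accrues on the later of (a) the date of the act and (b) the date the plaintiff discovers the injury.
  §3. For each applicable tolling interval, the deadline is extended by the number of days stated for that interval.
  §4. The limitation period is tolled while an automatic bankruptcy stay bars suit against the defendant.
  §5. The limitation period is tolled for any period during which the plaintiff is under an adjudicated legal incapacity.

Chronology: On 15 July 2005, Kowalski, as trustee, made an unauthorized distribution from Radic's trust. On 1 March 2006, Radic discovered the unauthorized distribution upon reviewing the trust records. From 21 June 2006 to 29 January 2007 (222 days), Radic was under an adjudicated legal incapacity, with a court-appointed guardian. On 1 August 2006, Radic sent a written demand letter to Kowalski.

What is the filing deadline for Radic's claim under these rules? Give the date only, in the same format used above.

9 October 2007

Taking the later of the act (15 July 2005) and discovery (1 March 2006), the claim accrued on 1 March 2006.
1 year from 1 March 2006 is 1 March 2007.
Because the plaintiff's legal incapacity ran from 21 June 2006 to 29 January 2007, the deadline is extended by 222 days to 9 October 2007.
None of the other events listed affects the running of the period under the stated rules.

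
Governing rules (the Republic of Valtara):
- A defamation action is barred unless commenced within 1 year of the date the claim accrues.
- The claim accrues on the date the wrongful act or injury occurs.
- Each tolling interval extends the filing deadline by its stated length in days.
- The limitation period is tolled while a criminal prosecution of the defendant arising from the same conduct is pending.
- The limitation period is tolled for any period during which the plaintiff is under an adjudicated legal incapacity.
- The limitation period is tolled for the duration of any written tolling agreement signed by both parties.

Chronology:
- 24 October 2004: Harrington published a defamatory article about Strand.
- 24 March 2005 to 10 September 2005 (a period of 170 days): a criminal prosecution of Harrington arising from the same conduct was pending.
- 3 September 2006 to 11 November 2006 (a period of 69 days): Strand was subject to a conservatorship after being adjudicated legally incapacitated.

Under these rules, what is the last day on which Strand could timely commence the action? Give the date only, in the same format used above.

12 April 2006

The limitation period began to run on 24 October 2004.
1 year from 24 October 2004 is 24 October 2005.
The period was tolled for 170 days by the pending criminal prosecution (24 March 2005 to 10 September 2005), pushing the deadline to 12 April 2006.
By the time the plaintiff's legal incapacity began on 3 September 2006, the limitation period had already expired on 12 April 2006; that interval cannot revive it.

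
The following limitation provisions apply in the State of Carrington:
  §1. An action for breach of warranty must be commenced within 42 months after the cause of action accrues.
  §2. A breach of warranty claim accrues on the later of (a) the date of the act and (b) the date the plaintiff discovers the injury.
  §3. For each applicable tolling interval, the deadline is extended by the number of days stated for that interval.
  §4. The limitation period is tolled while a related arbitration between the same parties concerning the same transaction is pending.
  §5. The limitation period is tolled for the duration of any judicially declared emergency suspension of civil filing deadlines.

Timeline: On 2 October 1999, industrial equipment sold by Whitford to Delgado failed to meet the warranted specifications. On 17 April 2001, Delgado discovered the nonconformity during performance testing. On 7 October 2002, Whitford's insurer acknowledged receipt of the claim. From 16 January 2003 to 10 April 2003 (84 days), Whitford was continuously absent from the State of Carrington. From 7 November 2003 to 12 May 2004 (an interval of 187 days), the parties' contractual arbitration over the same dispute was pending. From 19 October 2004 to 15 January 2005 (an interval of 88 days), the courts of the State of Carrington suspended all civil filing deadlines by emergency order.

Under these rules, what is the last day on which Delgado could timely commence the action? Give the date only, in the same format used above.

19 July 2005

Taking the later of the act (2 October 1999) and discovery (17 April 2001), the claim accrued on 17 April 2001.
The untolled deadline — 42 months after 17 April 2001 — is 17 October 2004.
Because the pending related arbitration ran from 7 November 2003 to 12 May 2004, the deadline is extended by 187 days to 22 April 2005.
The period was tolled for 88 days by the emergency suspension of filing deadlines (19 October 2004 to 15 January 2005), pushing the deadline to 19 July 2005.
Although the defendant's absence ran from 16 January 2003 to 10 April 2003, the stated rules do not make that a tolling event, so it is disregarded.
The other events in the timeline have no effect on the limitation period under the stated rules.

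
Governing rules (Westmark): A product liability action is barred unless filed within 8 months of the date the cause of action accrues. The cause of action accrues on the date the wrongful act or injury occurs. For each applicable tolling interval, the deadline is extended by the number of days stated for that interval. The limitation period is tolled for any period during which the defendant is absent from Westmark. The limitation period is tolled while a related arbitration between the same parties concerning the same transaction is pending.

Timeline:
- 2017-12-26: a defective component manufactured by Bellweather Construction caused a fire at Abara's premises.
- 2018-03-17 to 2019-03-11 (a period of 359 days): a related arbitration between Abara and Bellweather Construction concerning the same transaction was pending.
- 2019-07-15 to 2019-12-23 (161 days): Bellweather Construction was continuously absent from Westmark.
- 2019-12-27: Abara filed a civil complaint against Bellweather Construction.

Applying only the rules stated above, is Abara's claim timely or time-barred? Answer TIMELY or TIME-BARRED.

TIMELY

The limitation period began to run on 2017-12-26.
The untolled deadline — 8 months after 2017-12-26 — is 2018-08-26.
Because the pending related arbitration ran from 2018-03-17 to 2019-03-11, the deadline is extended by 359 days to 2019-08-20.
The period was tolled for 161 days by the defendant's absence from the jurisdiction (2019-07-15 to 2019-12-23), pushing the deadline to 2020-01-28.
Abara filed on 2019-12-27, before the 2020-01-28 deadline, so the action is timely.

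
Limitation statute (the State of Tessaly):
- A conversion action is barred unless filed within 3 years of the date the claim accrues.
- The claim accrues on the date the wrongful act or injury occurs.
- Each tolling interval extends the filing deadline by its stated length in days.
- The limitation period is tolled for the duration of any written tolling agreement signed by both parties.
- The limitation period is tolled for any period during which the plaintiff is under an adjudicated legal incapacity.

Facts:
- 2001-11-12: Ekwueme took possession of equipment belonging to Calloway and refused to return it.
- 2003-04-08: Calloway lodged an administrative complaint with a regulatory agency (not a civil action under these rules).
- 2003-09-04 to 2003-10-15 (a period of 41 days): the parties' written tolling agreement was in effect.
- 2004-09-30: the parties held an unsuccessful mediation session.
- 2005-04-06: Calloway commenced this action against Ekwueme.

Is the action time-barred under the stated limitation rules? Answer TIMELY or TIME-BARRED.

TIME-BARRED

The claim accrued on 2001-11-12, when the wrongful act occurred.
3 years from 2001-11-12 is 2004-11-12.
Because the written tolling agreement ran from 2003-09-04 to 2003-10-15, the deadline is extended by 41 days to 2004-12-23.
The other events in the timeline have no effect on the limitation period under the stated rules.
Calloway filed on 2005-04-06, after the 2004-12-23 deadline, so the action is time-barred.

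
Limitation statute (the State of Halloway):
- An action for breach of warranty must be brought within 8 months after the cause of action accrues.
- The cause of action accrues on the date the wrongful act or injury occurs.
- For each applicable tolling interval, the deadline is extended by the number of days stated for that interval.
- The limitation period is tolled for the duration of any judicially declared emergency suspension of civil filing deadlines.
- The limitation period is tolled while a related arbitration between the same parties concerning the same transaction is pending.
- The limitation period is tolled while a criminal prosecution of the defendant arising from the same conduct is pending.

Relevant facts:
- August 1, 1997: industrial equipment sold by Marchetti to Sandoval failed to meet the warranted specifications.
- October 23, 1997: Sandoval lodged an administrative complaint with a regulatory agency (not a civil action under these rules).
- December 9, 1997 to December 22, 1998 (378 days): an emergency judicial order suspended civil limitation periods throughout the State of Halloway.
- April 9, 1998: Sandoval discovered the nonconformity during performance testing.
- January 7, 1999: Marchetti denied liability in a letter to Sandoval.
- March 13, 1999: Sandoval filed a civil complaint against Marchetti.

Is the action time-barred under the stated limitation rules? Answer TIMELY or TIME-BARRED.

The claim accrued on August 1, 1997, when the wrongful act occurred; under the stated occurrence rule the April 9, 1998 discovery does not delay accrual.
The untolled deadline — 8 months after August 1, 1997 — is April 1, 1998.
The period was tolled for 378 days by the emergency suspension of filing deadlines (December 9, 1997 to December 22, 1998), pushing the deadline to April 14, 1999.
Nothing else in the chronology tolls or restarts the period.
The March 13, 1999 filing precedes the April 14, 1999 deadline; the claim is timely.

TIMELY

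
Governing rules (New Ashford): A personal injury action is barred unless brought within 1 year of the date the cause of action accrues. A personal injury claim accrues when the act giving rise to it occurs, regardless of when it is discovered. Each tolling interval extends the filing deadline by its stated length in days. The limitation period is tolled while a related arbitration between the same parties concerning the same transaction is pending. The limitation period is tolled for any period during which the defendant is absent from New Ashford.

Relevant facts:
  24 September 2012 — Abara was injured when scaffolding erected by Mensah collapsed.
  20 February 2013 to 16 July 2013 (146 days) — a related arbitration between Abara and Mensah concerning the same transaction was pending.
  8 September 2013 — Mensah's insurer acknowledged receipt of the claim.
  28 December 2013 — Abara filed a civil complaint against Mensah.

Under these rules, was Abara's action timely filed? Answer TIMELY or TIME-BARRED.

TIMELY

The claim accrued on 24 September 2012, when the wrongful act occurred.
The untolled deadline — 1 year after 24 September 2012 — is 24 September 2013.
The pending related arbitration from 20 February 2013 to 16 July 2013 tolled the period for 146 days, extending the deadline to 17 February 2014.
None of the other events listed affects the running of the period under the stated rules.
The 28 December 2013 filing precedes the 17 February 2014 deadline; the claim is timely.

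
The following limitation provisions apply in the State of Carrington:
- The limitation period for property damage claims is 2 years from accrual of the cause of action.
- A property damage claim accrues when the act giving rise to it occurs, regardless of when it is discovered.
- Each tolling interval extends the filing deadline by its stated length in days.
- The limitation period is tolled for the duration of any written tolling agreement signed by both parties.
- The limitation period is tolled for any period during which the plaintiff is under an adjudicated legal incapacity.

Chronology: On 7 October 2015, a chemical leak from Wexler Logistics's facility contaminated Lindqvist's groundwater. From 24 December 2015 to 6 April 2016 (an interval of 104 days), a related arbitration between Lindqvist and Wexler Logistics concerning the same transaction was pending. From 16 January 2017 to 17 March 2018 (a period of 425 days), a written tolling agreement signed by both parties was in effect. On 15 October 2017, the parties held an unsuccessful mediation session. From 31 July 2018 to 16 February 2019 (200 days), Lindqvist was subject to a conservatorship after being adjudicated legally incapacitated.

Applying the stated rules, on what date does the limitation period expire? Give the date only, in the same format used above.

24 June 2019

The limitation period began to run on 7 October 2015.
The untolled deadline — 2 years after 7 October 2015 — is 7 October 2017.
Because the written tolling agreement ran from 16 January 2017 to 17 March 2018, the deadline is extended by 425 days to 6 December 2018.
The plaintiff's legal incapacity from 31 July 2018 to 16 February 2019 tolled the period for 200 days, extending the deadline to 24 June 2019.
No stated provision tolls the period for a pending arbitration, so the interval from 24 December 2015 to 6 April 2016 has no effect on the deadline.
The other events in the timeline have no effect on the limitation period under the stated rules.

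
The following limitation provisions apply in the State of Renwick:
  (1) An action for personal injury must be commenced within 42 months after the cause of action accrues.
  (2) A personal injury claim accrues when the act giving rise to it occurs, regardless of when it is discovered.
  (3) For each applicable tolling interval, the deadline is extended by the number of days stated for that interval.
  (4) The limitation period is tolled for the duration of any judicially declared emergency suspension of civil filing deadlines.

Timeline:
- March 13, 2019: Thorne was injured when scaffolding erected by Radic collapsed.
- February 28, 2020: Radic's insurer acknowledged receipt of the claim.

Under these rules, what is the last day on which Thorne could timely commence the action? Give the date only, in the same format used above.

September 13, 2022

The limitation period began to run on March 13, 2019.
Adding the 42 months base period to March 13, 2019 gives a deadline of September 13, 2022, before any tolling.
None of the other events listed affects the running of the period under the stated rules.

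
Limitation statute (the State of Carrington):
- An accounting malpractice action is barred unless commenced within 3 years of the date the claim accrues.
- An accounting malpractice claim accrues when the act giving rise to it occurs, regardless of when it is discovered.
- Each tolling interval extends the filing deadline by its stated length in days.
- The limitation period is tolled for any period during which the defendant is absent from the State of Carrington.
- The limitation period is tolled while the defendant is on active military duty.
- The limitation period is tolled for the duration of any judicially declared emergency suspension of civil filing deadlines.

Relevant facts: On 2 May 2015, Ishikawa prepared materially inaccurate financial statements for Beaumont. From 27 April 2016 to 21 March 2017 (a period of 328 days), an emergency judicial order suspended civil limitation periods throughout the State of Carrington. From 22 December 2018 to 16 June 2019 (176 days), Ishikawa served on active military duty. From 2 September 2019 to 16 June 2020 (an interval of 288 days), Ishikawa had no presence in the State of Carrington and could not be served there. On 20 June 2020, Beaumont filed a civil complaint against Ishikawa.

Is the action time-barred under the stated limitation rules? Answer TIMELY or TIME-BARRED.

The claim accrued on 2 May 2015, when the wrongful act occurred.
3 years from 2 May 2015 is 2 May 2018.
Because the emergency suspension of filing deadlines ran from 27 April 2016 to 21 March 2017, the deadline is extended by 328 days to 26 March 2019.
The period was tolled for 176 days by the defendant's active military service (22 December 2018 to 16 June 2019), pushing the deadline to 18 September 2019.
The period was tolled for 288 days by the defendant's absence from the jurisdiction (2 September 2019 to 16 June 2020), pushing the deadline to 2 July 2020.
Filing on 20 June 2020 beat the 2 July 2020 deadline — the action is timely.

TIMELY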